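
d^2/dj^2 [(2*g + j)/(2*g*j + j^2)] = 2/j^3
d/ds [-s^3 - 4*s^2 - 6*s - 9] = -3*s^2 - 8*s - 6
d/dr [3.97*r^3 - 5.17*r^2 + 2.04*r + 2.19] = 11.91*r^2 - 10.34*r + 2.04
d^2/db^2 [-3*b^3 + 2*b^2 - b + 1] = 4 - 18*b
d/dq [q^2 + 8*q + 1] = 2*q + 8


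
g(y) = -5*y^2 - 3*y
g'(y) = -10*y - 3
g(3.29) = -63.99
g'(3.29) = -35.90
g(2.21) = -31.05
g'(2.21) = -25.10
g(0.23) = -0.95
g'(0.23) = -5.30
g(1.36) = -13.33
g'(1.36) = -16.60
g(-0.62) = -0.06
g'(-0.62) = 3.20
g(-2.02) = -14.34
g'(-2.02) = 17.20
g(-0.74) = -0.52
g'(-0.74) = 4.40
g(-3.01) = -36.27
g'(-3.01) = 27.10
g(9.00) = -432.00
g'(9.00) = -93.00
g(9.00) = -432.00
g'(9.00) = -93.00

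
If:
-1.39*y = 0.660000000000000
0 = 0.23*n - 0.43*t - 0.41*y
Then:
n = 1.8695652173913*t - 0.846418517360025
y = -0.47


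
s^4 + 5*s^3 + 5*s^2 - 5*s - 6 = (s - 1)*(s + 1)*(s + 2)*(s + 3)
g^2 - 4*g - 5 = (g - 5)*(g + 1)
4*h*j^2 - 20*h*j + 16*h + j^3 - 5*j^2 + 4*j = (4*h + j)*(j - 4)*(j - 1)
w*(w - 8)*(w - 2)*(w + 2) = w^4 - 8*w^3 - 4*w^2 + 32*w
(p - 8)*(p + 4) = p^2 - 4*p - 32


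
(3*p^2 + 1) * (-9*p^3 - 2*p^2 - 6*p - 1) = -27*p^5 - 6*p^4 - 27*p^3 - 5*p^2 - 6*p - 1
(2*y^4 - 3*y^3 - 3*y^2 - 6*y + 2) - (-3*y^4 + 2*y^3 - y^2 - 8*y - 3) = 5*y^4 - 5*y^3 - 2*y^2 + 2*y + 5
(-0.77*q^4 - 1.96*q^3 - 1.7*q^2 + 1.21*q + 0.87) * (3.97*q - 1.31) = -3.0569*q^5 - 6.7725*q^4 - 4.1814*q^3 + 7.0307*q^2 + 1.8688*q - 1.1397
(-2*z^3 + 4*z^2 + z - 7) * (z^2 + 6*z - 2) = -2*z^5 - 8*z^4 + 29*z^3 - 9*z^2 - 44*z + 14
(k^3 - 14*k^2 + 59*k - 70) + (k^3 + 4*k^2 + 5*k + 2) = 2*k^3 - 10*k^2 + 64*k - 68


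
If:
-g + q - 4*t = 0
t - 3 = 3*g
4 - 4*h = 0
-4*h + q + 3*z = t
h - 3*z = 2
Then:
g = -2/5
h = 1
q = 34/5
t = 9/5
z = -1/3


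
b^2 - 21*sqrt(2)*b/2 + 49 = (b - 7*sqrt(2))*(b - 7*sqrt(2)/2)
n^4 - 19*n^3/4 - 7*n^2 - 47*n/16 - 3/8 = (n - 6)*(n + 1/4)*(n + 1/2)^2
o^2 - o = o*(o - 1)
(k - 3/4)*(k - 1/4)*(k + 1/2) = k^3 - k^2/2 - 5*k/16 + 3/32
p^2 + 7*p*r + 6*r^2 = (p + r)*(p + 6*r)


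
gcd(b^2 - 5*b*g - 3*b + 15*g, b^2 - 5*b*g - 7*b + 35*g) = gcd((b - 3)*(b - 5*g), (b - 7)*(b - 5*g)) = b - 5*g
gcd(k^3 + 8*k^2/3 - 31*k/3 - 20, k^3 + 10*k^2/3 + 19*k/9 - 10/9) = k + 5/3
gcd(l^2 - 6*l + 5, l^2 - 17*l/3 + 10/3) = l - 5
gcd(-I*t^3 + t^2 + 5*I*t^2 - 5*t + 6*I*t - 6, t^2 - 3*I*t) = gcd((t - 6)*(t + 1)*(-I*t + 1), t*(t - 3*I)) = 1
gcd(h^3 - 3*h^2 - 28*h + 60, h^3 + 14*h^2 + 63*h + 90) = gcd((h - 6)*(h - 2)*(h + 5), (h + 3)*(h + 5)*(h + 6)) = h + 5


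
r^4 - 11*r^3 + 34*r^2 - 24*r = r*(r - 6)*(r - 4)*(r - 1)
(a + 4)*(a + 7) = a^2 + 11*a + 28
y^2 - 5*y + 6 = (y - 3)*(y - 2)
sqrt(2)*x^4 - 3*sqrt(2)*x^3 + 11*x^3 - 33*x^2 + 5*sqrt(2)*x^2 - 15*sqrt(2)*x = x*(x - 3)*(x + 5*sqrt(2))*(sqrt(2)*x + 1)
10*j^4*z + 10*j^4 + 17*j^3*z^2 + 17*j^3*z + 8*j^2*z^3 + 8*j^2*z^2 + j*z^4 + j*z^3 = (j + z)*(2*j + z)*(5*j + z)*(j*z + j)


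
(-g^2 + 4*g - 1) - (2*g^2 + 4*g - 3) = 2 - 3*g^2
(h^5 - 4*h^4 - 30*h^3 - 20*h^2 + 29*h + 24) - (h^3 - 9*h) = h^5 - 4*h^4 - 31*h^3 - 20*h^2 + 38*h + 24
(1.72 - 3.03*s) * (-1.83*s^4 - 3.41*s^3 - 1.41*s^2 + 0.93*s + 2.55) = 5.5449*s^5 + 7.1847*s^4 - 1.5929*s^3 - 5.2431*s^2 - 6.1269*s + 4.386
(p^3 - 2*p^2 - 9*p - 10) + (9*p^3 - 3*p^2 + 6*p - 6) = 10*p^3 - 5*p^2 - 3*p - 16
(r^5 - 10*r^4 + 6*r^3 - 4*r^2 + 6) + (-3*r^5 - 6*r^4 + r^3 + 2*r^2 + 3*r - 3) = -2*r^5 - 16*r^4 + 7*r^3 - 2*r^2 + 3*r + 3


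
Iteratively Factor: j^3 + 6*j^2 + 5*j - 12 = (j - 1)*(j^2 + 7*j + 12) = (j - 1)*(j + 3)*(j + 4)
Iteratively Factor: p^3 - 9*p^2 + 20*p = (p - 5)*(p^2 - 4*p) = (p - 5)*(p - 4)*(p)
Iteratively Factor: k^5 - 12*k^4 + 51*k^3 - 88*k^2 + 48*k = (k - 4)*(k^4 - 8*k^3 + 19*k^2 - 12*k) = (k - 4)*(k - 3)*(k^3 - 5*k^2 + 4*k) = k*(k - 4)*(k - 3)*(k^2 - 5*k + 4) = k*(k - 4)^2*(k - 3)*(k - 1)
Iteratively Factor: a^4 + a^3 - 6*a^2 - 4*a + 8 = (a - 1)*(a^3 + 2*a^2 - 4*a - 8) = (a - 2)*(a - 1)*(a^2 + 4*a + 4) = (a - 2)*(a - 1)*(a + 2)*(a + 2)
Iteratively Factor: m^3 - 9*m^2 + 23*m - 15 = (m - 1)*(m^2 - 8*m + 15) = (m - 5)*(m - 1)*(m - 3)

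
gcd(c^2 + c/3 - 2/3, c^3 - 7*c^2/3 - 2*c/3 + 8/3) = c + 1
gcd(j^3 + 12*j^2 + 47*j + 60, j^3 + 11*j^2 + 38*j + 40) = j^2 + 9*j + 20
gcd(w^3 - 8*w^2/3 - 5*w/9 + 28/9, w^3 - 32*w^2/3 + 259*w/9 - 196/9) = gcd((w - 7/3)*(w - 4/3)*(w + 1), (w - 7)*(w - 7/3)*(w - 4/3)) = w^2 - 11*w/3 + 28/9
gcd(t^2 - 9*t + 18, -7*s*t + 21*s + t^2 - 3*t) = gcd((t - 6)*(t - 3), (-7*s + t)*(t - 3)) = t - 3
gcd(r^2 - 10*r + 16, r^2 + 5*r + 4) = 1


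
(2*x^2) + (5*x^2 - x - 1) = 7*x^2 - x - 1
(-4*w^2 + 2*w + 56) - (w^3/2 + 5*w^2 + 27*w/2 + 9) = -w^3/2 - 9*w^2 - 23*w/2 + 47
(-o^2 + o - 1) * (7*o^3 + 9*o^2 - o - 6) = -7*o^5 - 2*o^4 + 3*o^3 - 4*o^2 - 5*o + 6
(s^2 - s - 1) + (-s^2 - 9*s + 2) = 1 - 10*s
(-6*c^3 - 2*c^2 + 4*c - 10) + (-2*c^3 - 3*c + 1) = -8*c^3 - 2*c^2 + c - 9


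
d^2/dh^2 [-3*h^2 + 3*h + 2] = -6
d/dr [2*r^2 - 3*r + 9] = 4*r - 3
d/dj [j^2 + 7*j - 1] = 2*j + 7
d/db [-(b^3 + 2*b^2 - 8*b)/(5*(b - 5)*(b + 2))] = (-b^4 + 6*b^3 + 28*b^2 + 40*b - 80)/(5*(b^4 - 6*b^3 - 11*b^2 + 60*b + 100))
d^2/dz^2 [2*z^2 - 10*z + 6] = 4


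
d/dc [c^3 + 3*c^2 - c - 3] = 3*c^2 + 6*c - 1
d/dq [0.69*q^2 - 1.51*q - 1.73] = 1.38*q - 1.51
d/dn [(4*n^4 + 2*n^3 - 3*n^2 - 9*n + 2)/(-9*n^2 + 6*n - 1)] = (-24*n^4 + 10*n^3 + 6*n^2 - 33*n + 3)/(27*n^3 - 27*n^2 + 9*n - 1)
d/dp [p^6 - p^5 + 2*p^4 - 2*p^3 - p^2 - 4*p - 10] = 6*p^5 - 5*p^4 + 8*p^3 - 6*p^2 - 2*p - 4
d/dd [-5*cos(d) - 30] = 5*sin(d)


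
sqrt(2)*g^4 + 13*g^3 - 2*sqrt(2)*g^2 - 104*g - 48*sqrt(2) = (g - 2*sqrt(2))*(g + 2*sqrt(2))*(g + 6*sqrt(2))*(sqrt(2)*g + 1)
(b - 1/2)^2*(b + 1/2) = b^3 - b^2/2 - b/4 + 1/8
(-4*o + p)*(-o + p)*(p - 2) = 4*o^2*p - 8*o^2 - 5*o*p^2 + 10*o*p + p^3 - 2*p^2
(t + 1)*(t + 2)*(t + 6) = t^3 + 9*t^2 + 20*t + 12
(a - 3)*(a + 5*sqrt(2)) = a^2 - 3*a + 5*sqrt(2)*a - 15*sqrt(2)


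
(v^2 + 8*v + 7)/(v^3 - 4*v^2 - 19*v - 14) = (v + 7)/(v^2 - 5*v - 14)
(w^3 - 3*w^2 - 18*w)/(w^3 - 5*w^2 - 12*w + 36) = w/(w - 2)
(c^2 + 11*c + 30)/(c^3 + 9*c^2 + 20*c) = (c + 6)/(c*(c + 4))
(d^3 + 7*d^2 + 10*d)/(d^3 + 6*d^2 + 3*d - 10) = d/(d - 1)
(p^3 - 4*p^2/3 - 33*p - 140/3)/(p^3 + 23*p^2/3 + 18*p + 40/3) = (p - 7)/(p + 2)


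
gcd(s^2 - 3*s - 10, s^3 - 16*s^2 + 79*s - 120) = s - 5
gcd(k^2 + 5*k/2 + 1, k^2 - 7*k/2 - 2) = k + 1/2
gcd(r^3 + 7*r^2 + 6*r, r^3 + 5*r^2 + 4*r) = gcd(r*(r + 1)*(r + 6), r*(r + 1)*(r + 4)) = r^2 + r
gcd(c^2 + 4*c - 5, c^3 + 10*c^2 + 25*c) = c + 5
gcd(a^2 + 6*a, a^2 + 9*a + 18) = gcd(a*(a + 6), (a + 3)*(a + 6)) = a + 6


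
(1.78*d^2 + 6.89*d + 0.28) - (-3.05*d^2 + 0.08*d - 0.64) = 4.83*d^2 + 6.81*d + 0.92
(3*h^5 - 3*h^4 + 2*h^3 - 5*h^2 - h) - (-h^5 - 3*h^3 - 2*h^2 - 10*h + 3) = 4*h^5 - 3*h^4 + 5*h^3 - 3*h^2 + 9*h - 3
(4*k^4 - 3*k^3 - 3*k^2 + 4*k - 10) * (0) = 0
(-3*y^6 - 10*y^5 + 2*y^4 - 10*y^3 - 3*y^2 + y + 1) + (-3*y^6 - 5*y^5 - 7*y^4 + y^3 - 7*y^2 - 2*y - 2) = -6*y^6 - 15*y^5 - 5*y^4 - 9*y^3 - 10*y^2 - y - 1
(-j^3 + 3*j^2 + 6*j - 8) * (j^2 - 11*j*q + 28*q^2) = -j^5 + 11*j^4*q + 3*j^4 - 28*j^3*q^2 - 33*j^3*q + 6*j^3 + 84*j^2*q^2 - 66*j^2*q - 8*j^2 + 168*j*q^2 + 88*j*q - 224*q^2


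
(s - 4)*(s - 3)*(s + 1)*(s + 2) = s^4 - 4*s^3 - 7*s^2 + 22*s + 24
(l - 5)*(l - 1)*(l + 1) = l^3 - 5*l^2 - l + 5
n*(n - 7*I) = n^2 - 7*I*n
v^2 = v^2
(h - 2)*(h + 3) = h^2 + h - 6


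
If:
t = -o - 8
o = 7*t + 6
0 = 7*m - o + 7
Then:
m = -53/28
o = -25/4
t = -7/4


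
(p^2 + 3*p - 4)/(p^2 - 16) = (p - 1)/(p - 4)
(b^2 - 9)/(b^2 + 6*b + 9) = (b - 3)/(b + 3)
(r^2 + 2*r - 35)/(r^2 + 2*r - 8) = (r^2 + 2*r - 35)/(r^2 + 2*r - 8)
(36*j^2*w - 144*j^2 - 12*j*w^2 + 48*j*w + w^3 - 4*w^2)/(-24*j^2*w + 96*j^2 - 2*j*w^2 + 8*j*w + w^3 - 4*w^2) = (-6*j + w)/(4*j + w)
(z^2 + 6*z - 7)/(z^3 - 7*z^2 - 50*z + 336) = (z - 1)/(z^2 - 14*z + 48)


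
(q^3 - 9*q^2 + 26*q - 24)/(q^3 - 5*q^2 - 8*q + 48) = (q^2 - 5*q + 6)/(q^2 - q - 12)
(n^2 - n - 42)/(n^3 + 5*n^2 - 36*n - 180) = (n - 7)/(n^2 - n - 30)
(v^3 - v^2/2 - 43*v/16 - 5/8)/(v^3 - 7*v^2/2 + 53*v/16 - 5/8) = (16*v^2 + 24*v + 5)/(16*v^2 - 24*v + 5)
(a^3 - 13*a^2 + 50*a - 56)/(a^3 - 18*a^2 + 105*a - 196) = (a - 2)/(a - 7)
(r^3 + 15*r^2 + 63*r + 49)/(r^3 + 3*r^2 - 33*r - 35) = (r + 7)/(r - 5)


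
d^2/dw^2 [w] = 0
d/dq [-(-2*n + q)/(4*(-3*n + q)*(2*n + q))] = ((-2*n + q)*(2*n + q) + (2*n - q)*(3*n - q) + (2*n + q)*(3*n - q))/(4*(2*n + q)^2*(3*n - q)^2)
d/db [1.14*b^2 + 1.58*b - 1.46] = 2.28*b + 1.58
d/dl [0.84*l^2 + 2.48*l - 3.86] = 1.68*l + 2.48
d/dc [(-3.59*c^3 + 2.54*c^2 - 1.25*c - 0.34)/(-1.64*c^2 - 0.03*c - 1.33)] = (5.8876*c^4 + 0.215400000000001*c^3 + 12.1979*c^2 - 7.8716*c + 1.6523)/(2.6896*c^4 + 0.0984*c^3 + 4.3633*c^2 + 0.0798*c + 1.7689)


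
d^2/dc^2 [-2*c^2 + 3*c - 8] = -4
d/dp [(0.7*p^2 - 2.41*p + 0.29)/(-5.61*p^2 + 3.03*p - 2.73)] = (-11.3991*p^2 - 0.568199999999999*p + 5.7006)/(31.4721*p^4 - 33.9966*p^3 + 39.8115*p^2 - 16.5438*p + 7.4529)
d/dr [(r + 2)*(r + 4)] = 2*r + 6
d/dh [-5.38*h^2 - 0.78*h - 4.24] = -10.76*h - 0.78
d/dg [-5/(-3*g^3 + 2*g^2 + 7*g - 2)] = 5*(-9*g^2 + 4*g + 7)/(3*g^3 - 2*g^2 - 7*g + 2)^2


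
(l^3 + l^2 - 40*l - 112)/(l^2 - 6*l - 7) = (l^2 + 8*l + 16)/(l + 1)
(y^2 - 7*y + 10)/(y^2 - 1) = (y^2 - 7*y + 10)/(y^2 - 1)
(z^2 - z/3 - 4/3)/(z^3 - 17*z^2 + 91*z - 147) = (3*z^2 - z - 4)/(3*(z^3 - 17*z^2 + 91*z - 147))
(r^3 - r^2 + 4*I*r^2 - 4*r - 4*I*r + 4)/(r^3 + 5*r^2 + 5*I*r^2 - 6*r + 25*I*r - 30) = (r^2 + r*(-1 + 2*I) - 2*I)/(r^2 + r*(5 + 3*I) + 15*I)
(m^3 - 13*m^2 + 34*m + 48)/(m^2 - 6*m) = m - 7 - 8/m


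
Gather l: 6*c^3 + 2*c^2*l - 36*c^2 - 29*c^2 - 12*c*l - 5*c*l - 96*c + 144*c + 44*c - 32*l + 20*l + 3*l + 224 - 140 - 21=6*c^3 - 65*c^2 + 92*c + l*(2*c^2 - 17*c - 9) + 63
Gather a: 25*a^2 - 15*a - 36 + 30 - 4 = 25*a^2 - 15*a - 10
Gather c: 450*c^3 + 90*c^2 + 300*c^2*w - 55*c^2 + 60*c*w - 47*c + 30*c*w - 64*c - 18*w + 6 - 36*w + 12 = 450*c^3 + c^2*(300*w + 35) + c*(90*w - 111) - 54*w + 18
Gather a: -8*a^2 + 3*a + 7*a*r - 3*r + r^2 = -8*a^2 + a*(7*r + 3) + r^2 - 3*r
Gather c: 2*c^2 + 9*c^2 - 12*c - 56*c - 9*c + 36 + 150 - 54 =11*c^2 - 77*c + 132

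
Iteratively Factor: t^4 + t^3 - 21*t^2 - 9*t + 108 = (t + 3)*(t^3 - 2*t^2 - 15*t + 36) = (t - 3)*(t + 3)*(t^2 + t - 12) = (t - 3)*(t + 3)*(t + 4)*(t - 3)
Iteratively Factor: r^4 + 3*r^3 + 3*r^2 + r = (r)*(r^3 + 3*r^2 + 3*r + 1) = r*(r + 1)*(r^2 + 2*r + 1) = r*(r + 1)^2*(r + 1)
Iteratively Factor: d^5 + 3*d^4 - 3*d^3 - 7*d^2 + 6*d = (d - 1)*(d^4 + 4*d^3 + d^2 - 6*d) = (d - 1)*(d + 3)*(d^3 + d^2 - 2*d) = (d - 1)*(d + 2)*(d + 3)*(d^2 - d) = d*(d - 1)*(d + 2)*(d + 3)*(d - 1)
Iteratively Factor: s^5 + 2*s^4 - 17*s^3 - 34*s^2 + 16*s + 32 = (s + 4)*(s^4 - 2*s^3 - 9*s^2 + 2*s + 8) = (s + 2)*(s + 4)*(s^3 - 4*s^2 - s + 4) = (s - 4)*(s + 2)*(s + 4)*(s^2 - 1) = (s - 4)*(s + 1)*(s + 2)*(s + 4)*(s - 1)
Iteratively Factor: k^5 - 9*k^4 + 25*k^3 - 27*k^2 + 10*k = (k)*(k^4 - 9*k^3 + 25*k^2 - 27*k + 10) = k*(k - 1)*(k^3 - 8*k^2 + 17*k - 10) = k*(k - 1)^2*(k^2 - 7*k + 10) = k*(k - 5)*(k - 1)^2*(k - 2)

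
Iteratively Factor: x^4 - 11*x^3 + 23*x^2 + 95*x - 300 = (x + 3)*(x^3 - 14*x^2 + 65*x - 100) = (x - 5)*(x + 3)*(x^2 - 9*x + 20) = (x - 5)^2*(x + 3)*(x - 4)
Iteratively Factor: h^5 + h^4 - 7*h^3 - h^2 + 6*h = (h - 1)*(h^4 + 2*h^3 - 5*h^2 - 6*h) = (h - 1)*(h + 1)*(h^3 + h^2 - 6*h) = h*(h - 1)*(h + 1)*(h^2 + h - 6) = h*(h - 1)*(h + 1)*(h + 3)*(h - 2)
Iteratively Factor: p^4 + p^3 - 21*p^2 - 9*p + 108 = (p + 4)*(p^3 - 3*p^2 - 9*p + 27) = (p + 3)*(p + 4)*(p^2 - 6*p + 9) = (p - 3)*(p + 3)*(p + 4)*(p - 3)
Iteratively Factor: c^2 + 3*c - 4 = (c + 4)*(c - 1)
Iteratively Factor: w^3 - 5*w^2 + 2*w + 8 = (w - 2)*(w^2 - 3*w - 4) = (w - 2)*(w + 1)*(w - 4)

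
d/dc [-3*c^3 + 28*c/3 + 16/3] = 28/3 - 9*c^2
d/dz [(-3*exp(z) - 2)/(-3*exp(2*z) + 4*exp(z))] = (-9*exp(2*z) - 12*exp(z) + 8)*exp(-z)/(9*exp(2*z) - 24*exp(z) + 16)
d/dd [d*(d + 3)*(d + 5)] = 3*d^2 + 16*d + 15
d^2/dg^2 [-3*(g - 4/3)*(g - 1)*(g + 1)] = 8 - 18*g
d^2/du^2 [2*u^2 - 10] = 4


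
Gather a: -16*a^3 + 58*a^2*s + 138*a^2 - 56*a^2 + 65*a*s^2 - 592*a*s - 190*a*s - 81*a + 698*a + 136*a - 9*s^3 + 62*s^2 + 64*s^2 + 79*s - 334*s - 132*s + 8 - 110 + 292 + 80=-16*a^3 + a^2*(58*s + 82) + a*(65*s^2 - 782*s + 753) - 9*s^3 + 126*s^2 - 387*s + 270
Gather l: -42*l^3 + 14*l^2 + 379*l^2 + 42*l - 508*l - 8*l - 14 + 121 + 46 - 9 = -42*l^3 + 393*l^2 - 474*l + 144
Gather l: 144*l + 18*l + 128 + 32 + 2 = 162*l + 162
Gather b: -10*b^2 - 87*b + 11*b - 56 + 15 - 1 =-10*b^2 - 76*b - 42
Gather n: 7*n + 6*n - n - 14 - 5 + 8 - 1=12*n - 12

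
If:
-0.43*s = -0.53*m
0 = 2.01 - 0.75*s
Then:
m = 2.17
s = 2.68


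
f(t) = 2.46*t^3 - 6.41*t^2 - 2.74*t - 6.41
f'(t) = 7.38*t^2 - 12.82*t - 2.74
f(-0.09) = -6.22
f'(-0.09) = -1.53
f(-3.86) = -232.82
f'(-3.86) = 156.70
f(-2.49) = -77.31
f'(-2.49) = 74.94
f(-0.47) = -6.79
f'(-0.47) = 4.92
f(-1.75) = -34.43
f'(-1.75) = 42.30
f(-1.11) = -14.63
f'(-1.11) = 20.58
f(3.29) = 2.80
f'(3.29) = 34.96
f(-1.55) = -26.72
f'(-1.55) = 34.86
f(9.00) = 1243.06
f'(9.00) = 479.66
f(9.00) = 1243.06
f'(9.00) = 479.66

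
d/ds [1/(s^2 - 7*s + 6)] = (7 - 2*s)/(s^2 - 7*s + 6)^2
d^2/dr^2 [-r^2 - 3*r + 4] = -2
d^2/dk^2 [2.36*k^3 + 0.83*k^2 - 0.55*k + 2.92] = 14.16*k + 1.66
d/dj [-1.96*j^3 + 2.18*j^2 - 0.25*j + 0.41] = -5.88*j^2 + 4.36*j - 0.25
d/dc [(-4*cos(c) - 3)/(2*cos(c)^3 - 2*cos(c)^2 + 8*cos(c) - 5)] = -8*(-5*sin(c)^2 + 2*cos(3*c) + 27)*sin(c)/(4*sin(c)^2 + 19*cos(c) + cos(3*c) - 14)^2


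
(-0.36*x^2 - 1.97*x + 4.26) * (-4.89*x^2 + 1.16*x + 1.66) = 1.7604*x^4 + 9.2157*x^3 - 23.7142*x^2 + 1.6714*x + 7.0716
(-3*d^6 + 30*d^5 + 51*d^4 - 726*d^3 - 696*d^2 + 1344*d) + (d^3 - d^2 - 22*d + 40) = -3*d^6 + 30*d^5 + 51*d^4 - 725*d^3 - 697*d^2 + 1322*d + 40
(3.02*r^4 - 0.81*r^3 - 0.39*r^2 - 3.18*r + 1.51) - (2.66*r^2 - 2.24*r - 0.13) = 3.02*r^4 - 0.81*r^3 - 3.05*r^2 - 0.94*r + 1.64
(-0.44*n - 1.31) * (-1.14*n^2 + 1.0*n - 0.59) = 0.5016*n^3 + 1.0534*n^2 - 1.0504*n + 0.7729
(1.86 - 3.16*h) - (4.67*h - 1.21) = 3.07 - 7.83*h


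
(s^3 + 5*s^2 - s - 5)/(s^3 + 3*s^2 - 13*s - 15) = (s - 1)/(s - 3)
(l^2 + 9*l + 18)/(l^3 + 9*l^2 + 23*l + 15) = (l + 6)/(l^2 + 6*l + 5)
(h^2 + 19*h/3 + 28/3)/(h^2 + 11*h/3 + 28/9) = 3*(h + 4)/(3*h + 4)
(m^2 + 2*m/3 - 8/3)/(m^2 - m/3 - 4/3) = (m + 2)/(m + 1)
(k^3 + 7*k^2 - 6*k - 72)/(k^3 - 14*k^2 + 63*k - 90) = (k^2 + 10*k + 24)/(k^2 - 11*k + 30)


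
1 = 1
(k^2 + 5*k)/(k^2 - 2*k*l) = (k + 5)/(k - 2*l)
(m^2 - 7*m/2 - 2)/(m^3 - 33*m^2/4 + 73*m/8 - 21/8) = 4*(2*m^2 - 7*m - 4)/(8*m^3 - 66*m^2 + 73*m - 21)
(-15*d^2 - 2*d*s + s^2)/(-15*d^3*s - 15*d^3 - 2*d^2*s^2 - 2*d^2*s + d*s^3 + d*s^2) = 1/(d*(s + 1))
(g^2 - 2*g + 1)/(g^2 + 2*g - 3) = (g - 1)/(g + 3)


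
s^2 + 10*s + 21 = (s + 3)*(s + 7)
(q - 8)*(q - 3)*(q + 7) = q^3 - 4*q^2 - 53*q + 168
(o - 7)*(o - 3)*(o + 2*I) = o^3 - 10*o^2 + 2*I*o^2 + 21*o - 20*I*o + 42*I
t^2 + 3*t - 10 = (t - 2)*(t + 5)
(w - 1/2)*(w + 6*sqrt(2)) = w^2 - w/2 + 6*sqrt(2)*w - 3*sqrt(2)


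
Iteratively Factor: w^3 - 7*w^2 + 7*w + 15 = (w - 5)*(w^2 - 2*w - 3) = (w - 5)*(w - 3)*(w + 1)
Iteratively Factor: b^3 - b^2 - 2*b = (b + 1)*(b^2 - 2*b) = (b - 2)*(b + 1)*(b)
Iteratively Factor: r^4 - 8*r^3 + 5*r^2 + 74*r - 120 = (r + 3)*(r^3 - 11*r^2 + 38*r - 40) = (r - 2)*(r + 3)*(r^2 - 9*r + 20) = (r - 5)*(r - 2)*(r + 3)*(r - 4)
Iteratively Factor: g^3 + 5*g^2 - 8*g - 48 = (g - 3)*(g^2 + 8*g + 16) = (g - 3)*(g + 4)*(g + 4)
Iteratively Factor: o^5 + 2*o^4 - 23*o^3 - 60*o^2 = (o + 3)*(o^4 - o^3 - 20*o^2) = o*(o + 3)*(o^3 - o^2 - 20*o) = o*(o - 5)*(o + 3)*(o^2 + 4*o) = o*(o - 5)*(o + 3)*(o + 4)*(o)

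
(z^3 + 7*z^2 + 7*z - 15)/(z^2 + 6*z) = (z^3 + 7*z^2 + 7*z - 15)/(z*(z + 6))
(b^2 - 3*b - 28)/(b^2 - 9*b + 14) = (b + 4)/(b - 2)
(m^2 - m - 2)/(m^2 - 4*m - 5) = (m - 2)/(m - 5)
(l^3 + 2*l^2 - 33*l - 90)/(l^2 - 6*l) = l + 8 + 15/l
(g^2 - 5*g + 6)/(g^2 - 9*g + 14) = (g - 3)/(g - 7)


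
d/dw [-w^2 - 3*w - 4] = -2*w - 3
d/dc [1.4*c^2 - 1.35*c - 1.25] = 2.8*c - 1.35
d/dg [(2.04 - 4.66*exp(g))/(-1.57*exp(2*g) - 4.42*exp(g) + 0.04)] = (-7.3162*exp(2*g) + 6.4056*exp(g) + 8.8304)*exp(g)/(2.4649*exp(4*g) + 13.8788*exp(3*g) + 19.4108*exp(2*g) - 0.3536*exp(g) + 0.0016)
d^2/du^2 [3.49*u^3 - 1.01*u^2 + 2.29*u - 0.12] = 20.94*u - 2.02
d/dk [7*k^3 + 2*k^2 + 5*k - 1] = 21*k^2 + 4*k + 5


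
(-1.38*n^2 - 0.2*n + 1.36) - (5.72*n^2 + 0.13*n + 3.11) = -7.1*n^2 - 0.33*n - 1.75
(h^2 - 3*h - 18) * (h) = h^3 - 3*h^2 - 18*h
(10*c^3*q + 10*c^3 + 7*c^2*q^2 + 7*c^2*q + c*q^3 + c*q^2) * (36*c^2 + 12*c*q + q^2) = 360*c^5*q + 360*c^5 + 372*c^4*q^2 + 372*c^4*q + 130*c^3*q^3 + 130*c^3*q^2 + 19*c^2*q^4 + 19*c^2*q^3 + c*q^5 + c*q^4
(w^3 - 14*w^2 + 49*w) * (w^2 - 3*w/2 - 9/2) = w^5 - 31*w^4/2 + 131*w^3/2 - 21*w^2/2 - 441*w/2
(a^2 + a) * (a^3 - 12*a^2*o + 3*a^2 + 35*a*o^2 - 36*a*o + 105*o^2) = a^5 - 12*a^4*o + 4*a^4 + 35*a^3*o^2 - 48*a^3*o + 3*a^3 + 140*a^2*o^2 - 36*a^2*o + 105*a*o^2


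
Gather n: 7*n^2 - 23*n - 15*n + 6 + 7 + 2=7*n^2 - 38*n + 15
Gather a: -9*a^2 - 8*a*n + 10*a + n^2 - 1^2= -9*a^2 + a*(10 - 8*n) + n^2 - 1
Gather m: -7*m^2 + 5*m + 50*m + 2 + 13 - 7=-7*m^2 + 55*m + 8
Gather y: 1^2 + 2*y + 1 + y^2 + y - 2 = y^2 + 3*y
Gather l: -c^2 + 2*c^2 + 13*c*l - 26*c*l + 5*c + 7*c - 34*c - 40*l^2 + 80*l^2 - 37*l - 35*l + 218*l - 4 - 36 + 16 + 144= c^2 - 22*c + 40*l^2 + l*(146 - 13*c) + 120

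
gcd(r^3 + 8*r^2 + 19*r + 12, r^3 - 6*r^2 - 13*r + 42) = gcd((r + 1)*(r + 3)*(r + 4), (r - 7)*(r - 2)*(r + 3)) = r + 3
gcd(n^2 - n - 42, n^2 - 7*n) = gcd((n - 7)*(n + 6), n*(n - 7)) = n - 7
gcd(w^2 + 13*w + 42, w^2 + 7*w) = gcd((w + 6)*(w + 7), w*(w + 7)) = w + 7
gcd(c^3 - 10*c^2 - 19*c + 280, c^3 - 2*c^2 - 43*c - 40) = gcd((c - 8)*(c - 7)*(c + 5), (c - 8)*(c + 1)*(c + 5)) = c^2 - 3*c - 40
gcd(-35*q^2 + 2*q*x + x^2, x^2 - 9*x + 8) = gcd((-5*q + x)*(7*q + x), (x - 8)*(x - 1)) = 1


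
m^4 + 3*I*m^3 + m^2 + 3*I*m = m*(m - I)*(m + I)*(m + 3*I)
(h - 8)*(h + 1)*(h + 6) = h^3 - h^2 - 50*h - 48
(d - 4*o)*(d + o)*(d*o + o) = d^3*o - 3*d^2*o^2 + d^2*o - 4*d*o^3 - 3*d*o^2 - 4*o^3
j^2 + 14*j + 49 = (j + 7)^2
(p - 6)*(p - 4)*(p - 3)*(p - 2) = p^4 - 15*p^3 + 80*p^2 - 180*p + 144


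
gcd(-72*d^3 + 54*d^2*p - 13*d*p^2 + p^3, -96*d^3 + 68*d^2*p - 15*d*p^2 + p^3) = 12*d^2 - 7*d*p + p^2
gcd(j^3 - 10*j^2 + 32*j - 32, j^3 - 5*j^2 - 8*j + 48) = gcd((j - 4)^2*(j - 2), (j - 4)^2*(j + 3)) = j^2 - 8*j + 16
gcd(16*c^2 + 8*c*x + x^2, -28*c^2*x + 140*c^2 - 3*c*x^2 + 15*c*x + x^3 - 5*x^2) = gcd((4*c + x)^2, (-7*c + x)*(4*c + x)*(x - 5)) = 4*c + x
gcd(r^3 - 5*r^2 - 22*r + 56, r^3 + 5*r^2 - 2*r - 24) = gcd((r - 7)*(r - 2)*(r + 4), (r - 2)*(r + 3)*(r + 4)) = r^2 + 2*r - 8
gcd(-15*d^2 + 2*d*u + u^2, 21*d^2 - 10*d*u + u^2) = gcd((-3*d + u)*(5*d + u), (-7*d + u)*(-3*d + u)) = -3*d + u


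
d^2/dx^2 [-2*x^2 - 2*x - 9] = -4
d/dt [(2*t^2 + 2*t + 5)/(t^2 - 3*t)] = (-8*t^2 - 10*t + 15)/(t^2*(t^2 - 6*t + 9))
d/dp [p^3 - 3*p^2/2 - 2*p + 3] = 3*p^2 - 3*p - 2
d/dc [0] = 0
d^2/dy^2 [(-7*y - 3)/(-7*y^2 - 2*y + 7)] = 2*(4*(7*y + 1)^2*(7*y + 3) - 7*(21*y + 5)*(7*y^2 + 2*y - 7))/(7*y^2 + 2*y - 7)^3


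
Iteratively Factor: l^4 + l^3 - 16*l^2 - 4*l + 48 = (l + 2)*(l^3 - l^2 - 14*l + 24) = (l + 2)*(l + 4)*(l^2 - 5*l + 6) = (l - 3)*(l + 2)*(l + 4)*(l - 2)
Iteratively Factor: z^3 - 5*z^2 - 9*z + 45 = (z + 3)*(z^2 - 8*z + 15) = (z - 3)*(z + 3)*(z - 5)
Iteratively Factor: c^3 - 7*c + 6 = (c + 3)*(c^2 - 3*c + 2) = (c - 2)*(c + 3)*(c - 1)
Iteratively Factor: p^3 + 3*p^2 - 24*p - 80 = (p + 4)*(p^2 - p - 20) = (p - 5)*(p + 4)*(p + 4)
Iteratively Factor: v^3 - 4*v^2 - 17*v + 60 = (v - 3)*(v^2 - v - 20) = (v - 5)*(v - 3)*(v + 4)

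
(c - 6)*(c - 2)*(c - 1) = c^3 - 9*c^2 + 20*c - 12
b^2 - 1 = (b - 1)*(b + 1)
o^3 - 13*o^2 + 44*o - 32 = (o - 8)*(o - 4)*(o - 1)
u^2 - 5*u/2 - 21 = (u - 6)*(u + 7/2)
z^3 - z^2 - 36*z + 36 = (z - 6)*(z - 1)*(z + 6)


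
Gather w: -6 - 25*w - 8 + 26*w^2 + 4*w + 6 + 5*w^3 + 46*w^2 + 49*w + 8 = 5*w^3 + 72*w^2 + 28*w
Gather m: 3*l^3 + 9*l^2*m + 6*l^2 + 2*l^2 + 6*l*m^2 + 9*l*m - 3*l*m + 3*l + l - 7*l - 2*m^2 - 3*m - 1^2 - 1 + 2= 3*l^3 + 8*l^2 - 3*l + m^2*(6*l - 2) + m*(9*l^2 + 6*l - 3)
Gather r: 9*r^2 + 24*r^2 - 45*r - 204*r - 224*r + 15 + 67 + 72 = 33*r^2 - 473*r + 154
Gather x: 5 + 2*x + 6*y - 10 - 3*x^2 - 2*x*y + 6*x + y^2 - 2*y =-3*x^2 + x*(8 - 2*y) + y^2 + 4*y - 5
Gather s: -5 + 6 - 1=0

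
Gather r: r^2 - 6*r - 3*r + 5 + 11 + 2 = r^2 - 9*r + 18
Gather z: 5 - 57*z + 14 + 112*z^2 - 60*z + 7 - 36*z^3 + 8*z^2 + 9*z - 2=-36*z^3 + 120*z^2 - 108*z + 24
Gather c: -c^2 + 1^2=1 - c^2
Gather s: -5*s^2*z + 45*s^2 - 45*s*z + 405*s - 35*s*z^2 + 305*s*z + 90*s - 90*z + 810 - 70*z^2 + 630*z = s^2*(45 - 5*z) + s*(-35*z^2 + 260*z + 495) - 70*z^2 + 540*z + 810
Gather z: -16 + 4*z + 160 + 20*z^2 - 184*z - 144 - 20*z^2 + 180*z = 0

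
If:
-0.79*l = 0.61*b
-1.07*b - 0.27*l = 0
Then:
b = 0.00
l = 0.00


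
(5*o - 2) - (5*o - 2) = 0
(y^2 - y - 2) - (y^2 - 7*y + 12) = 6*y - 14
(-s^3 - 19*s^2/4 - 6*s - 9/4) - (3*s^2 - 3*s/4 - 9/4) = -s^3 - 31*s^2/4 - 21*s/4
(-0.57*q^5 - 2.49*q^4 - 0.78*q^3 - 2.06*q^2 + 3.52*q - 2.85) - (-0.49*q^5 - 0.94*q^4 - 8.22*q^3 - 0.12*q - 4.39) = -0.08*q^5 - 1.55*q^4 + 7.44*q^3 - 2.06*q^2 + 3.64*q + 1.54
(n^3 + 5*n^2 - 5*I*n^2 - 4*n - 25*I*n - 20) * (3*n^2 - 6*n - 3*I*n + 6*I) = 3*n^5 + 9*n^4 - 18*I*n^4 - 57*n^3 - 54*I*n^3 - 81*n^2 + 192*I*n^2 + 270*n + 36*I*n - 120*I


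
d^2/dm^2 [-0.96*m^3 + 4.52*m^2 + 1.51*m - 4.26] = 9.04 - 5.76*m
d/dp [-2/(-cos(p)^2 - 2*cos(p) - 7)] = 4*(cos(p) + 1)*sin(p)/(cos(p)^2 + 2*cos(p) + 7)^2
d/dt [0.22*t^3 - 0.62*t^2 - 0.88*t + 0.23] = 0.66*t^2 - 1.24*t - 0.88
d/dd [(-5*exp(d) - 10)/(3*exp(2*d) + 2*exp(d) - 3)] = (15*exp(2*d) + 60*exp(d) + 35)*exp(d)/(9*exp(4*d) + 12*exp(3*d) - 14*exp(2*d) - 12*exp(d) + 9)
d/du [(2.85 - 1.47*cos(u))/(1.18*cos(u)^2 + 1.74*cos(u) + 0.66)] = (-1.7346*cos(u)^2 + 6.726*cos(u) + 5.9292)*sin(u)/(1.3924*cos(u)^4 + 4.1064*cos(u)^3 + 4.5852*cos(u)^2 + 2.2968*cos(u) + 0.4356)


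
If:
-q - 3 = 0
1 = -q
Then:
No Solution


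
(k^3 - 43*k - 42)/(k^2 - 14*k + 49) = (k^2 + 7*k + 6)/(k - 7)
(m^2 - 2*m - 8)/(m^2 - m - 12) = (m + 2)/(m + 3)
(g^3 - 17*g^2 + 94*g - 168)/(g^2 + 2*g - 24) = (g^2 - 13*g + 42)/(g + 6)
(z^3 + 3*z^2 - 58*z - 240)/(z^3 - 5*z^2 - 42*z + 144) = (z + 5)/(z - 3)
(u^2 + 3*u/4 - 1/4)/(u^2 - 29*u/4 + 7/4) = (u + 1)/(u - 7)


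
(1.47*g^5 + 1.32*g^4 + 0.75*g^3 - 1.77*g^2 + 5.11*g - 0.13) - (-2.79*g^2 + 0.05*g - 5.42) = 1.47*g^5 + 1.32*g^4 + 0.75*g^3 + 1.02*g^2 + 5.06*g + 5.29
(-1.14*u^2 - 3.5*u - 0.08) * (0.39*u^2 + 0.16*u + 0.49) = -0.4446*u^4 - 1.5474*u^3 - 1.1498*u^2 - 1.7278*u - 0.0392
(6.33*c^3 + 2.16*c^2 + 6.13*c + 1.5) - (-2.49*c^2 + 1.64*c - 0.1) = 6.33*c^3 + 4.65*c^2 + 4.49*c + 1.6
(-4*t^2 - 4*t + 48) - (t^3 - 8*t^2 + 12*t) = -t^3 + 4*t^2 - 16*t + 48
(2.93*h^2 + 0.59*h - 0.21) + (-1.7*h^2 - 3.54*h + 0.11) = 1.23*h^2 - 2.95*h - 0.1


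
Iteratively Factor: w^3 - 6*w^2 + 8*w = (w - 2)*(w^2 - 4*w) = w*(w - 2)*(w - 4)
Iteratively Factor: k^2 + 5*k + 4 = (k + 1)*(k + 4)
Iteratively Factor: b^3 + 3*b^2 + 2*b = (b + 2)*(b^2 + b) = (b + 1)*(b + 2)*(b)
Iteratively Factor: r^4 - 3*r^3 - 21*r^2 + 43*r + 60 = (r + 1)*(r^3 - 4*r^2 - 17*r + 60) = (r - 3)*(r + 1)*(r^2 - r - 20) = (r - 5)*(r - 3)*(r + 1)*(r + 4)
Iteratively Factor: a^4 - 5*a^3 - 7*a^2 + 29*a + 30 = (a - 3)*(a^3 - 2*a^2 - 13*a - 10) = (a - 3)*(a + 2)*(a^2 - 4*a - 5) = (a - 3)*(a + 1)*(a + 2)*(a - 5)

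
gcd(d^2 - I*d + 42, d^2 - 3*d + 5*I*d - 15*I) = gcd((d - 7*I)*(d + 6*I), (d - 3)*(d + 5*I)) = 1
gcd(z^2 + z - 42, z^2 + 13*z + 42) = z + 7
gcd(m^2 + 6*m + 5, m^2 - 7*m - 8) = m + 1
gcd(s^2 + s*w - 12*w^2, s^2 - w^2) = 1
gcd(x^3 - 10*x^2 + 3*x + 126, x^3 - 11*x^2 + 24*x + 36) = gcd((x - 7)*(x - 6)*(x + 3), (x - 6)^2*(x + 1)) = x - 6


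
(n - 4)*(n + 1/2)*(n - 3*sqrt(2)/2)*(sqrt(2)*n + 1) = sqrt(2)*n^4 - 7*sqrt(2)*n^3/2 - 2*n^3 - 7*sqrt(2)*n^2/2 + 7*n^2 + 4*n + 21*sqrt(2)*n/4 + 3*sqrt(2)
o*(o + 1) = o^2 + o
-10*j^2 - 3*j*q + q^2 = (-5*j + q)*(2*j + q)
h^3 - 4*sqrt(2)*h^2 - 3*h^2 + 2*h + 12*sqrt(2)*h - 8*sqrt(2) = (h - 2)*(h - 1)*(h - 4*sqrt(2))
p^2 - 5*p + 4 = (p - 4)*(p - 1)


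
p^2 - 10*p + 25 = (p - 5)^2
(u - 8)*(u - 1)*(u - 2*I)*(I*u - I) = I*u^4 + 2*u^3 - 10*I*u^3 - 20*u^2 + 17*I*u^2 + 34*u - 8*I*u - 16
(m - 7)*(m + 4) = m^2 - 3*m - 28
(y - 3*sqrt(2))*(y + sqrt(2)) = y^2 - 2*sqrt(2)*y - 6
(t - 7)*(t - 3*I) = t^2 - 7*t - 3*I*t + 21*I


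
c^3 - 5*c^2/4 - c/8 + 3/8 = (c - 1)*(c - 3/4)*(c + 1/2)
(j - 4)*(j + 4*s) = j^2 + 4*j*s - 4*j - 16*s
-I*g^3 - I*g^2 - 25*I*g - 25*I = (g - 5*I)*(g + 5*I)*(-I*g - I)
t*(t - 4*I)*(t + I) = t^3 - 3*I*t^2 + 4*t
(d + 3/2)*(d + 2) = d^2 + 7*d/2 + 3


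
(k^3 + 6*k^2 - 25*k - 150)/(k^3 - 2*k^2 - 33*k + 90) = (k + 5)/(k - 3)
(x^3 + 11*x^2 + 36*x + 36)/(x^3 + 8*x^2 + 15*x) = (x^2 + 8*x + 12)/(x*(x + 5))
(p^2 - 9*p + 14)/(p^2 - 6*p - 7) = (p - 2)/(p + 1)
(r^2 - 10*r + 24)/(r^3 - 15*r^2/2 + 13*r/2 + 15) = 2*(r - 4)/(2*r^2 - 3*r - 5)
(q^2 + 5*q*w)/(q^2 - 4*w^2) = q*(q + 5*w)/(q^2 - 4*w^2)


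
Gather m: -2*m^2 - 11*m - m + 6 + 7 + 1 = -2*m^2 - 12*m + 14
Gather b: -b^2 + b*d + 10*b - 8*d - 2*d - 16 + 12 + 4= -b^2 + b*(d + 10) - 10*d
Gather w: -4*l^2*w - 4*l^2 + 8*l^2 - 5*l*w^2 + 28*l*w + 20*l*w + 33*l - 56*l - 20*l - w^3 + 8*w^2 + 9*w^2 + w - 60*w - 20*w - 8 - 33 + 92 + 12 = 4*l^2 - 43*l - w^3 + w^2*(17 - 5*l) + w*(-4*l^2 + 48*l - 79) + 63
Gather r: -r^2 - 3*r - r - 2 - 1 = -r^2 - 4*r - 3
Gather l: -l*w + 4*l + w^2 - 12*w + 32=l*(4 - w) + w^2 - 12*w + 32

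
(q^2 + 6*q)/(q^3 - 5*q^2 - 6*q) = (q + 6)/(q^2 - 5*q - 6)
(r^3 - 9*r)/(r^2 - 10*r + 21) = r*(r + 3)/(r - 7)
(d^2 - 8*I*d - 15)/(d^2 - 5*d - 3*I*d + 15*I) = (d - 5*I)/(d - 5)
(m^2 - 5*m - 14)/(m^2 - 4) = (m - 7)/(m - 2)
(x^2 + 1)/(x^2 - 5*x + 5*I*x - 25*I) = (x^2 + 1)/(x^2 + 5*x*(-1 + I) - 25*I)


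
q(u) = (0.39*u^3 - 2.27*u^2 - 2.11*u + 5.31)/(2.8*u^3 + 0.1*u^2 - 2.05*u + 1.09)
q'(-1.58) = -1.88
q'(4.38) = 0.05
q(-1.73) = -0.02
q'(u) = (-8.4*u^2 - 0.2*u + 2.05)*(0.39*u^3 - 2.27*u^2 - 2.11*u + 5.31)/(2.8*u^3 + 0.1*u^2 - 2.05*u + 1.09)^2 + (1.17*u^2 - 4.54*u - 2.11)/(2.8*u^3 + 0.1*u^2 - 2.05*u + 1.09) = (4.44089209850063e-16*u^5 + 6.395*u^4 + 10.217*u^3 - 38.4642*u^2 - 6.0106*u + 8.5856)/(7.84*u^6 + 0.56*u^5 - 11.47*u^4 + 5.694*u^3 + 4.4205*u^2 - 4.469*u + 1.1881)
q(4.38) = -0.06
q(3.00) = -0.15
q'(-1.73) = -1.00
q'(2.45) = 0.10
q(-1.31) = -1.41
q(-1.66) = -0.10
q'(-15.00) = 0.00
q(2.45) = -0.20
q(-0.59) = 3.23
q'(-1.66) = -1.32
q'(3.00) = 0.09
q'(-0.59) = -0.83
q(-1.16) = -5.33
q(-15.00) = 0.19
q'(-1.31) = -9.74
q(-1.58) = -0.22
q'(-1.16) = -68.79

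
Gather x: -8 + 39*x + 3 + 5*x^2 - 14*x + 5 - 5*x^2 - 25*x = 0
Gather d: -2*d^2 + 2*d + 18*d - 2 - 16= -2*d^2 + 20*d - 18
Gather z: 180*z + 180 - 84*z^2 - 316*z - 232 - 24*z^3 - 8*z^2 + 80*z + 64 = -24*z^3 - 92*z^2 - 56*z + 12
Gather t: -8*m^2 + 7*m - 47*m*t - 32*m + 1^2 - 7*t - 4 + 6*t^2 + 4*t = -8*m^2 - 25*m + 6*t^2 + t*(-47*m - 3) - 3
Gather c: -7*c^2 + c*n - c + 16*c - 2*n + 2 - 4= -7*c^2 + c*(n + 15) - 2*n - 2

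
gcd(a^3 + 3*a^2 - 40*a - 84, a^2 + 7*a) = a + 7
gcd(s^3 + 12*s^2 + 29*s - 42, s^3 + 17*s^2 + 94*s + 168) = s^2 + 13*s + 42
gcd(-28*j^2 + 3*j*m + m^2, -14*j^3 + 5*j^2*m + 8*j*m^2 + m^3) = 7*j + m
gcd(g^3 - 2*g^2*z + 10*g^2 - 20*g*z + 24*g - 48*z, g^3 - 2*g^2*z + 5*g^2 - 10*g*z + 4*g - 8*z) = -g^2 + 2*g*z - 4*g + 8*z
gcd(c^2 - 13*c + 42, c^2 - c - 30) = c - 6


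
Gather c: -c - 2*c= -3*c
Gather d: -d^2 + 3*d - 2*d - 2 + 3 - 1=-d^2 + d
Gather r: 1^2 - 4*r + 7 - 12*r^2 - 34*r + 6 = -12*r^2 - 38*r + 14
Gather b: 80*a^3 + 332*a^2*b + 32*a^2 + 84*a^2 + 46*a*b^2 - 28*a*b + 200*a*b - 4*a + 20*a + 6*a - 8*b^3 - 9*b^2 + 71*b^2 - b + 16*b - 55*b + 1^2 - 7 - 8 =80*a^3 + 116*a^2 + 22*a - 8*b^3 + b^2*(46*a + 62) + b*(332*a^2 + 172*a - 40) - 14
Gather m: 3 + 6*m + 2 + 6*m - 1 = 12*m + 4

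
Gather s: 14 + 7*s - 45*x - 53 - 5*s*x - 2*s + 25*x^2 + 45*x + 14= s*(5 - 5*x) + 25*x^2 - 25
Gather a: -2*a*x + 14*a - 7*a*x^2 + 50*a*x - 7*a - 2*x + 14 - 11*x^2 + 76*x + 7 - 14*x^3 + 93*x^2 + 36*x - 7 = a*(-7*x^2 + 48*x + 7) - 14*x^3 + 82*x^2 + 110*x + 14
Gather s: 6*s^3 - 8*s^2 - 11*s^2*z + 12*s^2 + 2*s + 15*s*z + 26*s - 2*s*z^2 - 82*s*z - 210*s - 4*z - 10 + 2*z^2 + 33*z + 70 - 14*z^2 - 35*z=6*s^3 + s^2*(4 - 11*z) + s*(-2*z^2 - 67*z - 182) - 12*z^2 - 6*z + 60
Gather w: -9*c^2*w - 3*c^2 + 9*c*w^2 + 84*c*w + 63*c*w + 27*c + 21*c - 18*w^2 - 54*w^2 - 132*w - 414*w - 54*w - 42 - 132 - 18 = -3*c^2 + 48*c + w^2*(9*c - 72) + w*(-9*c^2 + 147*c - 600) - 192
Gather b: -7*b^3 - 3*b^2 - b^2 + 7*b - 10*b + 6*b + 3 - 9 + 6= -7*b^3 - 4*b^2 + 3*b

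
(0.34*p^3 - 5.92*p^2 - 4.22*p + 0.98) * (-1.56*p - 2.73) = -0.5304*p^4 + 8.307*p^3 + 22.7448*p^2 + 9.9918*p - 2.6754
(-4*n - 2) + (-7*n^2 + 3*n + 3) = -7*n^2 - n + 1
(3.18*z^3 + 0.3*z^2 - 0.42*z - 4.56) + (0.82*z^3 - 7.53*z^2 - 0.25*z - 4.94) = 4.0*z^3 - 7.23*z^2 - 0.67*z - 9.5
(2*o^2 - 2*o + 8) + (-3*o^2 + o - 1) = -o^2 - o + 7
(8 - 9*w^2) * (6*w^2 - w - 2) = -54*w^4 + 9*w^3 + 66*w^2 - 8*w - 16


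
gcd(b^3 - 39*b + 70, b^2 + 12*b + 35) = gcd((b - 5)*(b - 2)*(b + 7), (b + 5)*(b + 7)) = b + 7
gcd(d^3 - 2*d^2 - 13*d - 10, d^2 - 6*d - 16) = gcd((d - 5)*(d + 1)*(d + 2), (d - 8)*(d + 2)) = d + 2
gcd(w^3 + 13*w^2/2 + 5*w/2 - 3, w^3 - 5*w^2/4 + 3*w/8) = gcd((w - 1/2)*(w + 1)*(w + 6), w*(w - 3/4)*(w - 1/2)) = w - 1/2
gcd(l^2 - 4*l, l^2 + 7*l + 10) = 1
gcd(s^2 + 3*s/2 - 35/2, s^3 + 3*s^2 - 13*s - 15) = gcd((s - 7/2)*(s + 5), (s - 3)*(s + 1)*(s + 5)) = s + 5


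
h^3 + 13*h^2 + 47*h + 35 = (h + 1)*(h + 5)*(h + 7)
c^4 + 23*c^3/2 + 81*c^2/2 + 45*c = c*(c + 5/2)*(c + 3)*(c + 6)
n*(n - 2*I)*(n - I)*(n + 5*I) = n^4 + 2*I*n^3 + 13*n^2 - 10*I*n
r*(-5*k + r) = -5*k*r + r^2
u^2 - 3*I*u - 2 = (u - 2*I)*(u - I)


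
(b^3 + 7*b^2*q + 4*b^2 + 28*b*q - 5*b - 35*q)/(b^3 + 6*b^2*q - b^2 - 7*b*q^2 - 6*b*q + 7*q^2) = (-b - 5)/(-b + q)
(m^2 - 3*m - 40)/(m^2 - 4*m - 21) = (-m^2 + 3*m + 40)/(-m^2 + 4*m + 21)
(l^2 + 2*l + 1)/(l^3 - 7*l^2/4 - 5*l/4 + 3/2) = 4*(l + 1)/(4*l^2 - 11*l + 6)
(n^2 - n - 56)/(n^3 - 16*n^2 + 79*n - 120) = (n + 7)/(n^2 - 8*n + 15)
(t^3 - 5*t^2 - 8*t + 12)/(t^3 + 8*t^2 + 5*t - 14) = (t - 6)/(t + 7)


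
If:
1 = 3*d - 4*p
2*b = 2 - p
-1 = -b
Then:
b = 1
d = 1/3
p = 0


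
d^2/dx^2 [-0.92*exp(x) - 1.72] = -0.92*exp(x)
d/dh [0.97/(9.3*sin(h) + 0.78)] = -9.021*cos(h)/(9.3*sin(h) + 0.78)^2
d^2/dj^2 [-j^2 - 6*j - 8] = -2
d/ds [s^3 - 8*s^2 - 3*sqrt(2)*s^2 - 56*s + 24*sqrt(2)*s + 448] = 3*s^2 - 16*s - 6*sqrt(2)*s - 56 + 24*sqrt(2)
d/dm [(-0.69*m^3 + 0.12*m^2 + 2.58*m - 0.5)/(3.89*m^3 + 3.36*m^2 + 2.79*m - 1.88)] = (-2.7852*m^4 - 23.9226*m^3 + 1.3926*m^2 + 2.9088*m - 3.4554)/(15.1321*m^6 + 26.1408*m^5 + 32.9958*m^4 + 4.1224*m^3 - 4.8495*m^2 - 10.4904*m + 3.5344)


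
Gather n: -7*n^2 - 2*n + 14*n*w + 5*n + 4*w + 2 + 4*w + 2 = -7*n^2 + n*(14*w + 3) + 8*w + 4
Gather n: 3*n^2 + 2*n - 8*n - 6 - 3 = 3*n^2 - 6*n - 9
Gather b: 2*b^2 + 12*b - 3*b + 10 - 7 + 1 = 2*b^2 + 9*b + 4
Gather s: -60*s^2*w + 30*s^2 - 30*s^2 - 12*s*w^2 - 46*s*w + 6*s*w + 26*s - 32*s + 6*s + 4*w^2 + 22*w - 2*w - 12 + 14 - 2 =-60*s^2*w + s*(-12*w^2 - 40*w) + 4*w^2 + 20*w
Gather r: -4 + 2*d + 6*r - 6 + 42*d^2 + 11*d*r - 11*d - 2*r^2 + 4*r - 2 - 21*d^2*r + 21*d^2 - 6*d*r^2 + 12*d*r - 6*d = 63*d^2 - 15*d + r^2*(-6*d - 2) + r*(-21*d^2 + 23*d + 10) - 12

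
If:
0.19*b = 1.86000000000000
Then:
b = 9.79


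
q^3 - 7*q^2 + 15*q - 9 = (q - 3)^2*(q - 1)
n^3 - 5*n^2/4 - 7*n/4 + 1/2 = (n - 2)*(n - 1/4)*(n + 1)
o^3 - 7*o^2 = o^2*(o - 7)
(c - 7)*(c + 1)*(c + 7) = c^3 + c^2 - 49*c - 49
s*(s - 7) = s^2 - 7*s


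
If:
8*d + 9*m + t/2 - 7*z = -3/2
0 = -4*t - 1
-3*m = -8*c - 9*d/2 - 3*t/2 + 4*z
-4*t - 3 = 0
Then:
No Solution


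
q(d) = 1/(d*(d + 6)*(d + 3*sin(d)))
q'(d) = (-3*cos(d) - 1)/(d*(d + 6)*(d + 3*sin(d))^2) - 1/(d*(d + 6)^2*(d + 3*sin(d))) - 1/(d^2*(d + 6)*(d + 3*sin(d))) = (-d*(d + 6)*(3*cos(d) + 1) - d*(d + 3*sin(d)) + (-d - 6)*(d + 3*sin(d)))/(d^2*(d + 6)^2*(d + 3*sin(d))^2)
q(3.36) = 0.01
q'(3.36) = 0.00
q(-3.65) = 0.05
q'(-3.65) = -0.05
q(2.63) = 0.01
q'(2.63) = -0.00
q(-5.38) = 0.10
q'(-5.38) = -0.05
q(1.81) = 0.01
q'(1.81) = -0.01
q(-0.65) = 0.12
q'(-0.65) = 0.32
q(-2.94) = 0.03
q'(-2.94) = -0.02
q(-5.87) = 0.28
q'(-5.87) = -1.89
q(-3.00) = 0.03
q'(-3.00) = -0.02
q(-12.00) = 0.00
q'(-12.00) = 0.00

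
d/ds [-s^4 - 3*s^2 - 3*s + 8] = -4*s^3 - 6*s - 3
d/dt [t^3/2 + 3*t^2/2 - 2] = 3*t*(t + 2)/2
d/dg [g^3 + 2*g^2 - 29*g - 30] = 3*g^2 + 4*g - 29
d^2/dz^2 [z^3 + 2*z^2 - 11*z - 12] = 6*z + 4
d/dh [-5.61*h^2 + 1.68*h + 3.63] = 1.68 - 11.22*h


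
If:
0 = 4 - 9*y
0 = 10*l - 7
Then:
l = 7/10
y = 4/9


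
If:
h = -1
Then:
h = -1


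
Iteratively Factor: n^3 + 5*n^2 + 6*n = (n)*(n^2 + 5*n + 6) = n*(n + 3)*(n + 2)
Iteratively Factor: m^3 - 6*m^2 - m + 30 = (m - 5)*(m^2 - m - 6) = (m - 5)*(m - 3)*(m + 2)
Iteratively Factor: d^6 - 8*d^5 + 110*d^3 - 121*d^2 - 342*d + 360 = (d + 3)*(d^5 - 11*d^4 + 33*d^3 + 11*d^2 - 154*d + 120) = (d - 5)*(d + 3)*(d^4 - 6*d^3 + 3*d^2 + 26*d - 24) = (d - 5)*(d - 4)*(d + 3)*(d^3 - 2*d^2 - 5*d + 6) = (d - 5)*(d - 4)*(d - 1)*(d + 3)*(d^2 - d - 6) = (d - 5)*(d - 4)*(d - 3)*(d - 1)*(d + 3)*(d + 2)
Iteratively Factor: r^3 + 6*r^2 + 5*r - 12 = (r + 4)*(r^2 + 2*r - 3) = (r - 1)*(r + 4)*(r + 3)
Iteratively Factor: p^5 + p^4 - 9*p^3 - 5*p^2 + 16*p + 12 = (p + 1)*(p^4 - 9*p^2 + 4*p + 12) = (p - 2)*(p + 1)*(p^3 + 2*p^2 - 5*p - 6) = (p - 2)^2*(p + 1)*(p^2 + 4*p + 3) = (p - 2)^2*(p + 1)*(p + 3)*(p + 1)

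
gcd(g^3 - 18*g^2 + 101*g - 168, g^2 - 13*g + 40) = g - 8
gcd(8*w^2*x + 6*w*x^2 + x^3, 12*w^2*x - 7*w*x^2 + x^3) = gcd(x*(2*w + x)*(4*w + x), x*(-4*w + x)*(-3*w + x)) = x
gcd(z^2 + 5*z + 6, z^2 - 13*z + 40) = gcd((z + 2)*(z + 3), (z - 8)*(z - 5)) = 1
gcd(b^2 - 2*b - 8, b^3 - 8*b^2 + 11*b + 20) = b - 4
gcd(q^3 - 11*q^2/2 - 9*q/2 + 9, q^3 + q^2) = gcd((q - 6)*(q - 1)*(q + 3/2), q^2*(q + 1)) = 1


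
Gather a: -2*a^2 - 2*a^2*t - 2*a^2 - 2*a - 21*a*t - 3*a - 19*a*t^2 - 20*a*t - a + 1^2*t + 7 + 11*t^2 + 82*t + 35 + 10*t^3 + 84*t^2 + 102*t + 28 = a^2*(-2*t - 4) + a*(-19*t^2 - 41*t - 6) + 10*t^3 + 95*t^2 + 185*t + 70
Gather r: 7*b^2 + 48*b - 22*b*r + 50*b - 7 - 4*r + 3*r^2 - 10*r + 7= 7*b^2 + 98*b + 3*r^2 + r*(-22*b - 14)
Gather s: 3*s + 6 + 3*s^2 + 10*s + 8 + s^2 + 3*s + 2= 4*s^2 + 16*s + 16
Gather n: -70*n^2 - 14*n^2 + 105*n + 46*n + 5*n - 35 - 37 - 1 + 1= -84*n^2 + 156*n - 72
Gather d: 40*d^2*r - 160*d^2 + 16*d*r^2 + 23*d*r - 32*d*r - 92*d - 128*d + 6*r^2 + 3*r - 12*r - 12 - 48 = d^2*(40*r - 160) + d*(16*r^2 - 9*r - 220) + 6*r^2 - 9*r - 60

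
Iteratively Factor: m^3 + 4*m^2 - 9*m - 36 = (m + 4)*(m^2 - 9) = (m - 3)*(m + 4)*(m + 3)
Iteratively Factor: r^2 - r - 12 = (r - 4)*(r + 3)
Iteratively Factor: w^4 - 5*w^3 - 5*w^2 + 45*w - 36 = (w - 1)*(w^3 - 4*w^2 - 9*w + 36) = (w - 4)*(w - 1)*(w^2 - 9) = (w - 4)*(w - 1)*(w + 3)*(w - 3)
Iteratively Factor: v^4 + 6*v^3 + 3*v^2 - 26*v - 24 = (v + 3)*(v^3 + 3*v^2 - 6*v - 8) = (v - 2)*(v + 3)*(v^2 + 5*v + 4) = (v - 2)*(v + 1)*(v + 3)*(v + 4)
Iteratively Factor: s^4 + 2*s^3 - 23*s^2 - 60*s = (s)*(s^3 + 2*s^2 - 23*s - 60) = s*(s - 5)*(s^2 + 7*s + 12) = s*(s - 5)*(s + 4)*(s + 3)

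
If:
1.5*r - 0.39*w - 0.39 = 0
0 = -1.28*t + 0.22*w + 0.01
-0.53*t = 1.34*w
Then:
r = 0.26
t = 0.01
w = -0.00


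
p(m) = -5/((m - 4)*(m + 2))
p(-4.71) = -0.21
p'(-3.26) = -0.51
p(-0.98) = 0.98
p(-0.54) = 0.75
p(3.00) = 1.00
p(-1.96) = 20.97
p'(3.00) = 0.80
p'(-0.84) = -0.58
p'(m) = 5/((m - 4)*(m + 2)^2) + 5/((m - 4)^2*(m + 2))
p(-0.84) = 0.89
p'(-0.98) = -0.77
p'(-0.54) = -0.35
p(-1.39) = 1.52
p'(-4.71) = -0.10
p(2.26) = 0.67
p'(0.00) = -0.16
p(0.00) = 0.62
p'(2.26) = 0.23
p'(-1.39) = -2.21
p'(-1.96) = -520.81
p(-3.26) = -0.55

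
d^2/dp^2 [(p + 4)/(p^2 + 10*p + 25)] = 2*(p + 2)/(p^4 + 20*p^3 + 150*p^2 + 500*p + 625)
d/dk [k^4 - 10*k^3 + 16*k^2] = 2*k*(2*k^2 - 15*k + 16)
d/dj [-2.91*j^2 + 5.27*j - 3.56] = 5.27 - 5.82*j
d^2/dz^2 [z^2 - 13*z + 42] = 2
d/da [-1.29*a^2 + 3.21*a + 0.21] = 3.21 - 2.58*a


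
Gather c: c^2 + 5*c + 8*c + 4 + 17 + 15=c^2 + 13*c + 36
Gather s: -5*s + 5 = 5 - 5*s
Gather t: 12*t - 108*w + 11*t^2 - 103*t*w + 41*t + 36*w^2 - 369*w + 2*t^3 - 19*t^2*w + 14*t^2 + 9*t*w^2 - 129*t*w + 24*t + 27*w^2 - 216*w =2*t^3 + t^2*(25 - 19*w) + t*(9*w^2 - 232*w + 77) + 63*w^2 - 693*w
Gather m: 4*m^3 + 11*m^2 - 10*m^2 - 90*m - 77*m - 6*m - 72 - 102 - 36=4*m^3 + m^2 - 173*m - 210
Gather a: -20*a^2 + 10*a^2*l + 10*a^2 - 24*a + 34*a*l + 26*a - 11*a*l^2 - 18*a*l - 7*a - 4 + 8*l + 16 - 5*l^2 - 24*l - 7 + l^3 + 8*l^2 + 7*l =a^2*(10*l - 10) + a*(-11*l^2 + 16*l - 5) + l^3 + 3*l^2 - 9*l + 5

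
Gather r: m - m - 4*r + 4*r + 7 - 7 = 0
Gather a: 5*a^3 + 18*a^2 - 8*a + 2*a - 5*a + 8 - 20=5*a^3 + 18*a^2 - 11*a - 12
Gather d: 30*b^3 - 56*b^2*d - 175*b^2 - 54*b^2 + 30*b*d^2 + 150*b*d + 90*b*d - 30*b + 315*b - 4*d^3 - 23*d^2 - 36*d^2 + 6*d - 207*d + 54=30*b^3 - 229*b^2 + 285*b - 4*d^3 + d^2*(30*b - 59) + d*(-56*b^2 + 240*b - 201) + 54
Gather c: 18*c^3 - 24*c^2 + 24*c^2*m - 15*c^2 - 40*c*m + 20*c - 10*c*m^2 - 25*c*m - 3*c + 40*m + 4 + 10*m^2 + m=18*c^3 + c^2*(24*m - 39) + c*(-10*m^2 - 65*m + 17) + 10*m^2 + 41*m + 4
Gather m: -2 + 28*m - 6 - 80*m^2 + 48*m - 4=-80*m^2 + 76*m - 12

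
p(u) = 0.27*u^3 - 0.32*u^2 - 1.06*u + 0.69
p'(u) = 0.81*u^2 - 0.64*u - 1.06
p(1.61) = -0.72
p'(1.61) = 0.01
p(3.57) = 5.11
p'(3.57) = 6.98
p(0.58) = 0.02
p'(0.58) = -1.16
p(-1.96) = -0.49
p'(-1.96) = 3.31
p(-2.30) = -1.85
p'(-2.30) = 4.70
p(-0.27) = 0.95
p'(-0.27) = -0.83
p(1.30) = -0.64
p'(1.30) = -0.52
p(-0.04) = 0.73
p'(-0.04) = -1.03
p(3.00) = 1.92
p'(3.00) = 4.31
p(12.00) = 408.45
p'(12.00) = 107.90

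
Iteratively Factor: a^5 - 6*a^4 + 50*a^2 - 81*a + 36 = (a - 1)*(a^4 - 5*a^3 - 5*a^2 + 45*a - 36) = (a - 3)*(a - 1)*(a^3 - 2*a^2 - 11*a + 12) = (a - 3)*(a - 1)*(a + 3)*(a^2 - 5*a + 4) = (a - 4)*(a - 3)*(a - 1)*(a + 3)*(a - 1)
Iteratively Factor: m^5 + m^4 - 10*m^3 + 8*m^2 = (m)*(m^4 + m^3 - 10*m^2 + 8*m) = m^2*(m^3 + m^2 - 10*m + 8) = m^2*(m - 2)*(m^2 + 3*m - 4) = m^2*(m - 2)*(m + 4)*(m - 1)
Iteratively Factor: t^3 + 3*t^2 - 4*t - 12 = (t + 3)*(t^2 - 4) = (t + 2)*(t + 3)*(t - 2)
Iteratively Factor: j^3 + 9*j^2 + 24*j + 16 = (j + 4)*(j^2 + 5*j + 4) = (j + 1)*(j + 4)*(j + 4)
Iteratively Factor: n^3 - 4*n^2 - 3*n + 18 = (n - 3)*(n^2 - n - 6) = (n - 3)*(n + 2)*(n - 3)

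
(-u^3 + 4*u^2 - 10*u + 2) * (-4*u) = 4*u^4 - 16*u^3 + 40*u^2 - 8*u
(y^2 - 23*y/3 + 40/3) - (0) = y^2 - 23*y/3 + 40/3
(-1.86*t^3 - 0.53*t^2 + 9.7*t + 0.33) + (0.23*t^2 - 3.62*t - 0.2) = -1.86*t^3 - 0.3*t^2 + 6.08*t + 0.13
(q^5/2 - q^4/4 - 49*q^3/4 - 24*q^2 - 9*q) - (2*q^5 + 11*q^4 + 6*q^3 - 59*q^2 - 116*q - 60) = -3*q^5/2 - 45*q^4/4 - 73*q^3/4 + 35*q^2 + 107*q + 60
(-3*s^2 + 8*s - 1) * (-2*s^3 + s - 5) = 6*s^5 - 16*s^4 - s^3 + 23*s^2 - 41*s + 5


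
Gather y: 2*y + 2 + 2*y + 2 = 4*y + 4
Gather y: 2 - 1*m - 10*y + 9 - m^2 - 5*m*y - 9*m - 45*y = -m^2 - 10*m + y*(-5*m - 55) + 11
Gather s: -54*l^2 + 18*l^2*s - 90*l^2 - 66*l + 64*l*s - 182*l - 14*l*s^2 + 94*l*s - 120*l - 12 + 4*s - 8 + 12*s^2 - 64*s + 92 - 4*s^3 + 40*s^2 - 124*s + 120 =-144*l^2 - 368*l - 4*s^3 + s^2*(52 - 14*l) + s*(18*l^2 + 158*l - 184) + 192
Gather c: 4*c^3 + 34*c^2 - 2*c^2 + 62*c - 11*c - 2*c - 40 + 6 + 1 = 4*c^3 + 32*c^2 + 49*c - 33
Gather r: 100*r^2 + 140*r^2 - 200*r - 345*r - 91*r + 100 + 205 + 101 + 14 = 240*r^2 - 636*r + 420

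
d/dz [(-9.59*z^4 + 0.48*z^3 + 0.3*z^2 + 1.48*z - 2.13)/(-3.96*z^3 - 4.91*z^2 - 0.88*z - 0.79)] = (37.9764*z^6 + 94.1738*z^5 + 24.1488*z^4 + 41.1812*z^3 - 19.4392*z^2 - 21.3906*z - 3.0436)/(15.6816*z^6 + 38.8872*z^5 + 31.0777*z^4 + 14.8984*z^3 + 8.5322*z^2 + 1.3904*z + 0.6241)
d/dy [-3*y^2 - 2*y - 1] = -6*y - 2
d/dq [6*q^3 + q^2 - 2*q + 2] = 18*q^2 + 2*q - 2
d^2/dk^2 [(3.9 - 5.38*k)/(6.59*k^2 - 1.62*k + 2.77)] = (-(5.38*k - 3.9)*(13.18*k - 1.62)*(26.36*k - 3.24) + (212.7252*k - 68.8332)*(6.59*k^2 - 1.62*k + 2.77))/(6.59*k^2 - 1.62*k + 2.77)^3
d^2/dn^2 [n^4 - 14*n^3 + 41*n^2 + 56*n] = 12*n^2 - 84*n + 82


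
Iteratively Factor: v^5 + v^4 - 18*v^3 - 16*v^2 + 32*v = (v + 2)*(v^4 - v^3 - 16*v^2 + 16*v) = v*(v + 2)*(v^3 - v^2 - 16*v + 16) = v*(v + 2)*(v + 4)*(v^2 - 5*v + 4) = v*(v - 1)*(v + 2)*(v + 4)*(v - 4)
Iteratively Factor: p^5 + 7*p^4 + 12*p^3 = (p)*(p^4 + 7*p^3 + 12*p^2) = p*(p + 3)*(p^3 + 4*p^2) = p^2*(p + 3)*(p^2 + 4*p) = p^3*(p + 3)*(p + 4)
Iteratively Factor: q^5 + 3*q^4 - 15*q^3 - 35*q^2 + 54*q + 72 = (q - 3)*(q^4 + 6*q^3 + 3*q^2 - 26*q - 24) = (q - 3)*(q - 2)*(q^3 + 8*q^2 + 19*q + 12) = (q - 3)*(q - 2)*(q + 3)*(q^2 + 5*q + 4) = (q - 3)*(q - 2)*(q + 3)*(q + 4)*(q + 1)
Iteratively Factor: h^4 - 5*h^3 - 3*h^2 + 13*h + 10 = (h + 1)*(h^3 - 6*h^2 + 3*h + 10) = (h - 2)*(h + 1)*(h^2 - 4*h - 5) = (h - 2)*(h + 1)^2*(h - 5)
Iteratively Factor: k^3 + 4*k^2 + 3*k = (k + 1)*(k^2 + 3*k) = k*(k + 1)*(k + 3)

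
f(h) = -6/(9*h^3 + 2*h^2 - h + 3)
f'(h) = -6*(-27*h^2 - 4*h + 1)/(9*h^3 + 2*h^2 - h + 3)^2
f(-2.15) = 0.08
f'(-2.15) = 0.12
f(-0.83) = -97.22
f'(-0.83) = 22494.64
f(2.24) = -0.05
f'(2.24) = 0.07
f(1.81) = -0.10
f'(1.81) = 0.15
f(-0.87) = 11.06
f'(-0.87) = 325.03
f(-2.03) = 0.10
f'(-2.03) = 0.16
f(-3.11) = 0.02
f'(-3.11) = 0.02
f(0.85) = -0.66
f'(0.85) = 1.58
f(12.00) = 0.00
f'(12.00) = 0.00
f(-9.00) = 0.00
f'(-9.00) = 0.00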